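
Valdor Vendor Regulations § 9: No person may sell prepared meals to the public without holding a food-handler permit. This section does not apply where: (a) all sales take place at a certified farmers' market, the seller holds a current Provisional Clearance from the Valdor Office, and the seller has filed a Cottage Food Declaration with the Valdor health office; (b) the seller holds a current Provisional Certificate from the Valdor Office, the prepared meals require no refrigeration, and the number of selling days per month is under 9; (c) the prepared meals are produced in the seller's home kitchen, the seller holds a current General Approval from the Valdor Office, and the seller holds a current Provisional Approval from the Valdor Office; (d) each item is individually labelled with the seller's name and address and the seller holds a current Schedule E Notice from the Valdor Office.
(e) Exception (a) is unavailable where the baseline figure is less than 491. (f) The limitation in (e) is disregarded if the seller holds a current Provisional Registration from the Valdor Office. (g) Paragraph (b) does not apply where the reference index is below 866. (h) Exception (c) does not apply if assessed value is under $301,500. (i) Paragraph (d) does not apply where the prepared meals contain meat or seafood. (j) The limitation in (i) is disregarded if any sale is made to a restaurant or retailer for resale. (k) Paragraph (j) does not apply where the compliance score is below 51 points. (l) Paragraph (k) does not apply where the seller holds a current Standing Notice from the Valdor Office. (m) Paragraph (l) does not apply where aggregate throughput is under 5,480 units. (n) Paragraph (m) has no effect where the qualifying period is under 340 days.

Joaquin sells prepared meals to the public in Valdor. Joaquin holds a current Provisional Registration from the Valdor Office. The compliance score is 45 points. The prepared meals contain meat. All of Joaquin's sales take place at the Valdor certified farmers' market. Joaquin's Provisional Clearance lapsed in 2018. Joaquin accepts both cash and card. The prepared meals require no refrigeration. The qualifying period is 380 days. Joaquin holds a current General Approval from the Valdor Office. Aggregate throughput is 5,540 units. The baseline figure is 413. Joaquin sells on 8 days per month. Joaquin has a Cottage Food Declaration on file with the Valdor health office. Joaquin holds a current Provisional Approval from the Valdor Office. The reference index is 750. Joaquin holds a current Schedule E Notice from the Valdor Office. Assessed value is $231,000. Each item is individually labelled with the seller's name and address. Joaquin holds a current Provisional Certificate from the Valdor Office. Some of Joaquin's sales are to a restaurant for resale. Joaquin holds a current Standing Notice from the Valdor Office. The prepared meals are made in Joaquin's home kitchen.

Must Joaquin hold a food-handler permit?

No — exception (d) applies; Joaquin is not required to hold a food-handler permit.

Exception (a) requires that the seller holds a current Provisional Clearance from the Valdor Office; but no current Provisional Clearance is held, so (a) is unavailable.
All of (b)'s requirements are met (a current Provisional Certificate is held; the prepared meals are shelf-stable; the number of selling days per month is 8, under the 9 limit). But: (g) is engaged — the reference index is 750, below the 866 limit. Exception (b) does not apply.
Exception (c) is satisfied on its face — the prepared meals are home-kitchen produced; a current General Approval is held; a current Provisional Approval is held. Turning to paragraph (h): (h) is engaged — assessed value is $231,000, under the $301,500 limit. (c) is therefore removed.
Exception (d) is satisfied on its face — items are individually labelled; a current Schedule E Notice is held. Under paragraphs (i)–(n): (i) is triggered (the prepared meals contain meat), but is itself disapplied by (j): (j) is engaged — some sales are to a restaurant for resale. (k) would limit (j) — the compliance score is 45 points, below the 51 points limit — but (l) sets (k) aside: (l) operates — a current Standing Notice is held. (m), which would lift (l), is not triggered — aggregate throughput is 5,540 units, not under 5,480 units. Exception (d) stands.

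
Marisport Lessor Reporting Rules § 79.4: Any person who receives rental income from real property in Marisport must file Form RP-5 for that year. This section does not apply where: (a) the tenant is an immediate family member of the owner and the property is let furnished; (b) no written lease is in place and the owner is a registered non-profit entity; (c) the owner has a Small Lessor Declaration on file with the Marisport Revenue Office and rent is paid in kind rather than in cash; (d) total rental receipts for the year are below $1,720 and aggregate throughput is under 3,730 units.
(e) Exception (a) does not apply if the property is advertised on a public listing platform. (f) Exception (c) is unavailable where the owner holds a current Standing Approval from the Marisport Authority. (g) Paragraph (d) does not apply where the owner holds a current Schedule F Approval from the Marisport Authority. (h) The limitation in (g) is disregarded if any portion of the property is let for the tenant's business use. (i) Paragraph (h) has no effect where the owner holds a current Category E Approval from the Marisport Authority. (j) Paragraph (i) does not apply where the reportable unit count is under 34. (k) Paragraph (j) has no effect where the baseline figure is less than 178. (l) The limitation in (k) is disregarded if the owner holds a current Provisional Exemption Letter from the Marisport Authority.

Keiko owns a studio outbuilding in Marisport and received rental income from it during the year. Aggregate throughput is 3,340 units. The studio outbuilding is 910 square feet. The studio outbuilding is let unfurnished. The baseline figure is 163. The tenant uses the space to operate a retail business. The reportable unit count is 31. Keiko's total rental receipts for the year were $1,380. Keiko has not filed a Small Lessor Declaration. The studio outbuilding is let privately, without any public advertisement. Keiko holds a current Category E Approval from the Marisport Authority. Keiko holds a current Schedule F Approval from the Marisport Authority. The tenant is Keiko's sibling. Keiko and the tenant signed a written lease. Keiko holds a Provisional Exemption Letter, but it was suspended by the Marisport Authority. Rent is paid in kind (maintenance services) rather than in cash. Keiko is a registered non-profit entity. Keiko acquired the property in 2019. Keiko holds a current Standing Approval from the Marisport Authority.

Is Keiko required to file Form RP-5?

Yes — Keiko must file Form RP-5.

Exception (a) fails — the property is let unfurnished.
Exception (b) requires that no written lease is in place; but a written lease is in place, so (b) is unavailable.
Exception (c) does not apply: no Small Lessor Declaration is on file.
Exception (d)'s conditions are all satisfied: total rental receipts for the year are $1,380, below the $1,720 limit; aggregate throughput is 3,340 units, under the 3,730 units limit. However, paragraphs (g)–(l) must be considered: (g) is triggered — a current Schedule F Approval is held. (h) would limit (g) — the space is let for business use — but (i) sets (h) aside: (i) operates — a current Category E Approval is held. (j) operates (the reportable unit count is 31, under the 34 limit), but is displaced by (k): (k) is engaged — the baseline figure is 163, less than the 178 limit. (l) is inapplicable (no current Provisional Exemption Letter is held), so (k) stands. So (d) is unavailable.
Every exception is unavailable, so the rule governs.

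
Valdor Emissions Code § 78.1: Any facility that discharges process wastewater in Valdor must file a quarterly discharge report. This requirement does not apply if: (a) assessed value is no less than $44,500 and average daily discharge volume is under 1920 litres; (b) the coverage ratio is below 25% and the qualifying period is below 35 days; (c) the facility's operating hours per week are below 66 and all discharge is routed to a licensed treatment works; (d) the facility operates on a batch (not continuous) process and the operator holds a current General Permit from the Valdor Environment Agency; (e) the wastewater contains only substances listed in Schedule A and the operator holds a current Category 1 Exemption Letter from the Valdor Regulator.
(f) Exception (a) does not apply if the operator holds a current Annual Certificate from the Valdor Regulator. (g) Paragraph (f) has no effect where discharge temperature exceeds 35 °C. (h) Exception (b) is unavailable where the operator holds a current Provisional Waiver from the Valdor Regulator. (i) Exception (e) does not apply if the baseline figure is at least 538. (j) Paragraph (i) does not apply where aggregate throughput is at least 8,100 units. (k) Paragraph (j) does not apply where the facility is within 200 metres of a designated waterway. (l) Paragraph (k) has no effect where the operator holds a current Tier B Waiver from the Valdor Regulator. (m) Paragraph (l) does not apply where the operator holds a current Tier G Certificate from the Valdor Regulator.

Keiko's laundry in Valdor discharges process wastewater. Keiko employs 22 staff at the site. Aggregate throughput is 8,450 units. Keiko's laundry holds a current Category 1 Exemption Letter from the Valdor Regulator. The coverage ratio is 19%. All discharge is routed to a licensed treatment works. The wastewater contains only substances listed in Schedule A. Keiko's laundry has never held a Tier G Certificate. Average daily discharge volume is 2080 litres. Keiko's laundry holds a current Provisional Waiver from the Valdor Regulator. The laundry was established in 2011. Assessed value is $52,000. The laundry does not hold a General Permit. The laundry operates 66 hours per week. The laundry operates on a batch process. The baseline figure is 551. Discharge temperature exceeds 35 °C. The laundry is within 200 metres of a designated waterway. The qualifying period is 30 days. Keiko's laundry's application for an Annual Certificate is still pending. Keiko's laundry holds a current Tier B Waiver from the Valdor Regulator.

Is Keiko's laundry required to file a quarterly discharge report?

Exception (a) requires that average daily discharge volume is under 1920 litres; but average daily discharge volume is 2080 litres, not under 1920 litres, so (a) is unavailable.
Exception (b): the coverage ratio is 19%, below the 25% limit; the qualifying period is 30 days, below the 35 days limit — every condition holds. But: (h) operates against (b): a current Provisional Waiver is held. (b) is therefore removed.
Exception (c) does not apply: the facility's operating hours per week are 66, not below 66.
Exception (d) fails — no General Permit is held.
Exception (e)'s conditions are all satisfied: the wastewater is Schedule-A-only; a current Category 1 Exemption Letter is held. Under paragraphs (i)–(m): (i) applies (the baseline figure is 551, meeting the 538 threshold), but is displaced by (j): (j) operates against (i): aggregate throughput is 8,450 units, meeting the 8,100 units threshold. (k) would limit (j) — the laundry is within 200 m of a designated waterway — but (l) sets (k) aside: (l) is engaged — a current Tier B Waiver is held. (m) does not operate here (no current Tier G Certificate is held), so (l) stands. So (e) applies.

No — exception (e) applies; Keiko's laundry is not required to file a quarterly discharge report.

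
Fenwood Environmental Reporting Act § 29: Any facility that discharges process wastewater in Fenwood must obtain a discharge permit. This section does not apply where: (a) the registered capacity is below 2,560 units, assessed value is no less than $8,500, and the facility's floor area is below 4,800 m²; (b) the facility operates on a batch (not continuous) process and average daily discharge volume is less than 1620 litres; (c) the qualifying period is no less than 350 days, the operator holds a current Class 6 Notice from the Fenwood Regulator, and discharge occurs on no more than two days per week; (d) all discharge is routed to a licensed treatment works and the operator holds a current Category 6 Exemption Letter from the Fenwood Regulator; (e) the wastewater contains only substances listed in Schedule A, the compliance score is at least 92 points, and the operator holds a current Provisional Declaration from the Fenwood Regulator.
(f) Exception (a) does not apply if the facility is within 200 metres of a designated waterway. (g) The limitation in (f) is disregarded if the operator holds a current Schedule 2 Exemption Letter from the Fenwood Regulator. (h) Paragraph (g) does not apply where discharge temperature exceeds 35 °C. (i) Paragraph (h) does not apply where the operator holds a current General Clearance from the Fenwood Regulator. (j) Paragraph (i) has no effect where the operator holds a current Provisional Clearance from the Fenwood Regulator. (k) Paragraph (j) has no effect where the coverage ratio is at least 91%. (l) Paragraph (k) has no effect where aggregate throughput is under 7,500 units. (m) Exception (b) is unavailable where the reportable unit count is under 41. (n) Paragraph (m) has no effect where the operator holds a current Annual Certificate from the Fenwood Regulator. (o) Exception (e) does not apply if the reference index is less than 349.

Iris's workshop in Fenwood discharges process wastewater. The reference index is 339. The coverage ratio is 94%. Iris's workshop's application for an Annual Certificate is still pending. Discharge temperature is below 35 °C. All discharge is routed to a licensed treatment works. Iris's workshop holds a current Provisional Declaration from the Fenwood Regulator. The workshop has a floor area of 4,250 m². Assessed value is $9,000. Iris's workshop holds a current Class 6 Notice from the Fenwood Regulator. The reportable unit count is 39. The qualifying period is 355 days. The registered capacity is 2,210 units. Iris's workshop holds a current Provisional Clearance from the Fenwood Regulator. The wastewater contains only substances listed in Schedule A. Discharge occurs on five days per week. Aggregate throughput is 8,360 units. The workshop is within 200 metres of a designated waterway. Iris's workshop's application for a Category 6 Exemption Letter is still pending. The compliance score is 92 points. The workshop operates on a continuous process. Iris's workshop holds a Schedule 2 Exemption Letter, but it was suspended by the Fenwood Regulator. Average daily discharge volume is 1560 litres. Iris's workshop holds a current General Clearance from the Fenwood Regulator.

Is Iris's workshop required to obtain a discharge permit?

Exception (a)'s conditions are all satisfied: the registered capacity is 2,210 units, below the 2,560 units limit; assessed value is $9,000, meeting the $8,500 threshold; the facility's floor area is 4,250 m², below the 4,800 m² limit. But applying paragraphs (f)–(l): (f) operates against (a): the workshop is within 200 m of a designated waterway. (g) is not engaged (the Schedule 2 Exemption Letter is not current), so (f) stands. Exception (a) does not apply.
Exception (b) fails — the facility operates on a continuous process.
Exception (c) does not apply: discharge occurs on five days per week.
Exception (d) requires that the operator holds a current Category 6 Exemption Letter from the Fenwood Regulator; but there is no Category 6 Exemption Letter in force, so (d) is unavailable.
Exception (e): the wastewater is Schedule-A-only; the compliance score is 92 points, meeting the 92 points threshold; a current Provisional Declaration is held — every condition holds. However, paragraph (o) must be considered: (o) operates against (e): the reference index is 339, less than the 349 limit. So (e) is unavailable.
Every exception is unavailable, so the rule governs.

Yes — Iris's workshop must obtain a discharge permit.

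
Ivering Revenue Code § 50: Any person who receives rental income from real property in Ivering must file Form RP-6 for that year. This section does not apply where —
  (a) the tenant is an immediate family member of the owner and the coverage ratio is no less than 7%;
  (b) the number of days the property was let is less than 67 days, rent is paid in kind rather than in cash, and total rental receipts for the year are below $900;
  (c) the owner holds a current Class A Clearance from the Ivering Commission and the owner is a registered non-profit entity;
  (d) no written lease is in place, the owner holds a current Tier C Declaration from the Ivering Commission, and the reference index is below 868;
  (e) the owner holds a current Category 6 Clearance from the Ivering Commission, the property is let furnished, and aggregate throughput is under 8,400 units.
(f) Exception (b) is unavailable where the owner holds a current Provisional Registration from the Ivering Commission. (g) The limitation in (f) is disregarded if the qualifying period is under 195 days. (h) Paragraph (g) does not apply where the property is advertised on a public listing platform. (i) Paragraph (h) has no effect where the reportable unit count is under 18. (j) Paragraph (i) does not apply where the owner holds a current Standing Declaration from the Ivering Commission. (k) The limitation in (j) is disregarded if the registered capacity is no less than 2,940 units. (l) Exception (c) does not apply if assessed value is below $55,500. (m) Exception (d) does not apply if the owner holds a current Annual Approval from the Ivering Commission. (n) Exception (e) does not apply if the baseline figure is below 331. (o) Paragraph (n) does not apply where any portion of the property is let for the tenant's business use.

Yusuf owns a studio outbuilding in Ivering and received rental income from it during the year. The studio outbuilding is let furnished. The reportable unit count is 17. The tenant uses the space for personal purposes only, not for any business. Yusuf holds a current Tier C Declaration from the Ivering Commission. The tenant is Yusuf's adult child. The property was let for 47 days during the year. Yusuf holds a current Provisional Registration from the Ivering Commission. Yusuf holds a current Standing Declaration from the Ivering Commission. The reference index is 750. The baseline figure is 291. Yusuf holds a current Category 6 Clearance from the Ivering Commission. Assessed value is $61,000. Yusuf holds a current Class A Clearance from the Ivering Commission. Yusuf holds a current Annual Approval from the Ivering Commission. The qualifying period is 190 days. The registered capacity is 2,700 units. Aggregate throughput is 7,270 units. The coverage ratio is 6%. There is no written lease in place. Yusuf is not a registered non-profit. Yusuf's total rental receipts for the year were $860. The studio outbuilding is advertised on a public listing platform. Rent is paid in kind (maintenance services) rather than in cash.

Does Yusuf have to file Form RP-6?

Exception (a) requires that the coverage ratio is no less than 7%; but the coverage ratio is 6%, short of 7%, so (a) is unavailable.
Exception (b) is satisfied on its face — the number of days the property was let is 47 days, less than the 67 days limit; rent is paid in kind; total rental receipts for the year are $860, below the $900 limit. Turning to paragraphs (f)–(k): (f) operates against (b): a current Provisional Registration is held. (g) operates (the qualifying period is 190 days, under the 195 days limit), but is overridden by (h): (h) is triggered — the property is publicly advertised. (i) is engaged (the reportable unit count is 17, under the 18 limit), but is overridden by (j): (j) operates against (i): a current Standing Declaration is held. (k), which would lift (j), is not triggered — the registered capacity is 2,700 units, short of 2,940 units. (b) is therefore removed.
Exception (c) fails — Yusuf is not a registered non-profit.
All of (d)'s requirements are met (there is no written lease; a current Tier C Declaration is held; the reference index is 750, below the 868 limit). But applying paragraph (m): (m) operates against (d): a current Annual Approval is held. Exception (d) does not apply.
All of (e)'s requirements are met (a current Category 6 Clearance is held; the property is let furnished; aggregate throughput is 7,270 units, under the 8,400 units limit). But: (n) applies — the baseline figure is 291, below the 331 limit. (o), which would lift (n), is inapplicable — the space is used for personal purposes only. So (e) is unavailable.
None of the exceptions is available; § 50 applies in full.

Yes — Yusuf must file Form RP-6.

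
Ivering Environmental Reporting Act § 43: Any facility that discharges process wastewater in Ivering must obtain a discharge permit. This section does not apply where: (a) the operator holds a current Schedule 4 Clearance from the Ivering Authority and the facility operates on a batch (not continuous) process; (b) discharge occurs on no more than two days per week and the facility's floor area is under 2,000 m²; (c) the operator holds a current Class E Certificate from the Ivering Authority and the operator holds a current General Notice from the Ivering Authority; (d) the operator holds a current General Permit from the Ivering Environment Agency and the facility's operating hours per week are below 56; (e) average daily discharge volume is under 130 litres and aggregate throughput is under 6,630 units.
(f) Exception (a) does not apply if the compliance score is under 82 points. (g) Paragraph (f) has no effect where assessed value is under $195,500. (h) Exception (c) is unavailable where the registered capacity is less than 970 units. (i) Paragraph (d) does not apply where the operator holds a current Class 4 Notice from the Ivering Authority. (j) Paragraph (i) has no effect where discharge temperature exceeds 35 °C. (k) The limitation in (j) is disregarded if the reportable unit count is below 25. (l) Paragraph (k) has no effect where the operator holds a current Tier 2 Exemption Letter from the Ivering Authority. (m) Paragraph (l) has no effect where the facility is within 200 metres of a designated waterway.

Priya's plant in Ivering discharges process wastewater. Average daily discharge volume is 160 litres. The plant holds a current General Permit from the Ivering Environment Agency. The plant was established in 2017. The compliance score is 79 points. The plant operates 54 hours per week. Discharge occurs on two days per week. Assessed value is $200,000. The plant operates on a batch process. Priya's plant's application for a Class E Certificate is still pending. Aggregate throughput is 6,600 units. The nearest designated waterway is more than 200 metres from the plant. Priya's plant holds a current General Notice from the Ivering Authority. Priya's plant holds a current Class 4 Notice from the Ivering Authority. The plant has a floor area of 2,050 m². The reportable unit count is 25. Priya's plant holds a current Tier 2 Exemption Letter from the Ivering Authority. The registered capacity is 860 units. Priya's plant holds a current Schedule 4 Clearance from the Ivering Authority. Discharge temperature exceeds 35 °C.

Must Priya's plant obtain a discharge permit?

No — exception (d) applies; Priya's plant is not required to obtain a discharge permit.

Exception (a)'s conditions are all satisfied: a current Schedule 4 Clearance is held; the facility operates on a batch process. However, paragraphs (f)–(g) must be considered: (f) operates against (a): the compliance score is 79 points, under the 82 points limit. (g), which would lift (f), is not engaged — assessed value is $200,000, not under $195,500. So (a) is unavailable.
Exception (b) fails — the facility's floor area is 2,050 m², not under 2,000 m².
Exception (c) does not apply: there is no Class E Certificate in force.
Exception (d) is satisfied on its face — a current General Permit is held; the facility's operating hours per week are 54, below the 56 limit. As to paragraphs (i)–(m): (i) would limit (d) — a current Class 4 Notice is held — but (j) sets (i) aside: (j) applies — discharge temperature exceeds 35 °C. (k), which would lift (j), is not engaged — the reportable unit count is 25, not below 25. So (d) applies.
Exception (e) requires that average daily discharge volume is under 130 litres; but average daily discharge volume is 160 litres, not under 130 litres, so (e) is unavailable.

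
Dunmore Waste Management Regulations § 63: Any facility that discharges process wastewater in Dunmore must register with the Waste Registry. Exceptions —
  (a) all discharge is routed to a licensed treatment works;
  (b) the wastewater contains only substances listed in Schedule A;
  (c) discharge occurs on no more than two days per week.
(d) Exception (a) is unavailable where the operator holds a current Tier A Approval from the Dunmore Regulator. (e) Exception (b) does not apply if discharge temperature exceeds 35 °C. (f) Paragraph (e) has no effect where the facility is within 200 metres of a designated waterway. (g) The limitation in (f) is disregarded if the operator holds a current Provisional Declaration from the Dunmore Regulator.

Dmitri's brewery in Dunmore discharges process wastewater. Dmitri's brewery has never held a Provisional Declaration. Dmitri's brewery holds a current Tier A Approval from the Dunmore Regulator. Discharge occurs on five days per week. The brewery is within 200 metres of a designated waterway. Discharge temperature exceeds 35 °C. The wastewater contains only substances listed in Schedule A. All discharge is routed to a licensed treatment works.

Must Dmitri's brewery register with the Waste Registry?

Exception (a) is satisfied on its face — discharge is routed to a licensed treatment works. Turning to paragraph (d): (d) operates — a current Tier A Approval is held. (a) is therefore removed.
Exception (b)'s conditions are all satisfied: the wastewater is Schedule-A-only. Under paragraphs (e)–(g): (e) would limit (b) — discharge temperature exceeds 35 °C — but (f) sets (e) aside: (f) operates against (e): the brewery is within 200 m of a designated waterway. (g) is not triggered (no current Provisional Declaration is held), so (f) stands. So (b) applies.
Exception (c) fails — discharge occurs on five days per week.

No — exception (b) applies; Dmitri's brewery is not required to register with the Waste Registry.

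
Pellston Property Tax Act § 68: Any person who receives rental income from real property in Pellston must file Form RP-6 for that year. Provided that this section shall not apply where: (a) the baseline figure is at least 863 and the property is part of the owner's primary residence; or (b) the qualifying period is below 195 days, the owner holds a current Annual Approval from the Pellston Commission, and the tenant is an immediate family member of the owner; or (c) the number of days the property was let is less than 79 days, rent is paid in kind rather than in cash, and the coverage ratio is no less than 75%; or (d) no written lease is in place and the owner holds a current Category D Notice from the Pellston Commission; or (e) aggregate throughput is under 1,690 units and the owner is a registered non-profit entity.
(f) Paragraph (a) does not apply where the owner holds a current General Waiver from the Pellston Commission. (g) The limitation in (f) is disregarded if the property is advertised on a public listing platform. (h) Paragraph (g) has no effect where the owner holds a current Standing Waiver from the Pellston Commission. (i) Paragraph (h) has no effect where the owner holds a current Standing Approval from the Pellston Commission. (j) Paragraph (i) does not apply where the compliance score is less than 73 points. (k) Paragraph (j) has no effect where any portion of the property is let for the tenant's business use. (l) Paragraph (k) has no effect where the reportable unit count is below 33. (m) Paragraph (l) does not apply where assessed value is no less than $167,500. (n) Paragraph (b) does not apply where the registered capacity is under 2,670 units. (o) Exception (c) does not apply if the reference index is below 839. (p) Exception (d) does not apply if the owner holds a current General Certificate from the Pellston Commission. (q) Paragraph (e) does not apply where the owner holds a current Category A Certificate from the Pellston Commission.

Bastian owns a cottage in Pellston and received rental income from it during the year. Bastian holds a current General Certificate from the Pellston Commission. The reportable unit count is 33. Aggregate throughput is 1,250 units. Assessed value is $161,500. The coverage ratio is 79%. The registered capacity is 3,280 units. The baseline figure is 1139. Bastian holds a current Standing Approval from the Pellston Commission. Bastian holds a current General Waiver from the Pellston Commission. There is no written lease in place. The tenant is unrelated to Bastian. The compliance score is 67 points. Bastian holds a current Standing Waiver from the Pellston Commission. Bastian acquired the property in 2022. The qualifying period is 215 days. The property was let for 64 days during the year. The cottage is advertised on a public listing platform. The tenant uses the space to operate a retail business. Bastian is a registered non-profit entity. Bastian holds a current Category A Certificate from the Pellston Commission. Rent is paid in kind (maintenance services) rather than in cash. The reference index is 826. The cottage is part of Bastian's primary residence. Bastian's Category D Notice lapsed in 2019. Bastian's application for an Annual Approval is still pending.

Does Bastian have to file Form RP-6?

Exception (a) is satisfied on its face — the baseline figure is 1,139, meeting the 863 threshold; the cottage is part of the primary residence. Applying paragraphs (f)–(m): (f) applies (a current General Waiver is held), but is set aside by (g): (g) operates against (f): the property is publicly advertised. (h) is engaged (a current Standing Waiver is held), but is overridden by (i): (i) operates against (h): a current Standing Approval is held. (j) would limit (i) — the compliance score is 67 points, less than the 73 points limit — but (k) sets (j) aside: (k) is triggered — the space is let for business use. (l), which would lift (k), is inapplicable — the reportable unit count is 33, not below 33. So (a) applies.
Exception (b) requires that the qualifying period is below 195 days; but the qualifying period is 215 days, not below 195 days, so (b) is unavailable.
Exception (c)'s conditions are all satisfied: the number of days the property was let is 64 days, less than the 79 days limit; rent is paid in kind; the coverage ratio is 79%, meeting the 75% threshold. But applying paragraph (o): (o) is triggered — the reference index is 826, below the 839 limit. (c) is therefore removed.
Exception (d) requires that the owner holds a current Category D Notice from the Pellston Commission; but the Category D Notice is not current, so (d) is unavailable.
Exception (e) is satisfied on its face — aggregate throughput is 1,250 units, under the 1,690 units limit; Bastian is a registered non-profit. However, paragraph (q) must be considered: (q) operates against (e): a current Category A Certificate is held. Exception (e) does not apply.

No — exception (a) applies; Bastian is not required to file Form RP-6.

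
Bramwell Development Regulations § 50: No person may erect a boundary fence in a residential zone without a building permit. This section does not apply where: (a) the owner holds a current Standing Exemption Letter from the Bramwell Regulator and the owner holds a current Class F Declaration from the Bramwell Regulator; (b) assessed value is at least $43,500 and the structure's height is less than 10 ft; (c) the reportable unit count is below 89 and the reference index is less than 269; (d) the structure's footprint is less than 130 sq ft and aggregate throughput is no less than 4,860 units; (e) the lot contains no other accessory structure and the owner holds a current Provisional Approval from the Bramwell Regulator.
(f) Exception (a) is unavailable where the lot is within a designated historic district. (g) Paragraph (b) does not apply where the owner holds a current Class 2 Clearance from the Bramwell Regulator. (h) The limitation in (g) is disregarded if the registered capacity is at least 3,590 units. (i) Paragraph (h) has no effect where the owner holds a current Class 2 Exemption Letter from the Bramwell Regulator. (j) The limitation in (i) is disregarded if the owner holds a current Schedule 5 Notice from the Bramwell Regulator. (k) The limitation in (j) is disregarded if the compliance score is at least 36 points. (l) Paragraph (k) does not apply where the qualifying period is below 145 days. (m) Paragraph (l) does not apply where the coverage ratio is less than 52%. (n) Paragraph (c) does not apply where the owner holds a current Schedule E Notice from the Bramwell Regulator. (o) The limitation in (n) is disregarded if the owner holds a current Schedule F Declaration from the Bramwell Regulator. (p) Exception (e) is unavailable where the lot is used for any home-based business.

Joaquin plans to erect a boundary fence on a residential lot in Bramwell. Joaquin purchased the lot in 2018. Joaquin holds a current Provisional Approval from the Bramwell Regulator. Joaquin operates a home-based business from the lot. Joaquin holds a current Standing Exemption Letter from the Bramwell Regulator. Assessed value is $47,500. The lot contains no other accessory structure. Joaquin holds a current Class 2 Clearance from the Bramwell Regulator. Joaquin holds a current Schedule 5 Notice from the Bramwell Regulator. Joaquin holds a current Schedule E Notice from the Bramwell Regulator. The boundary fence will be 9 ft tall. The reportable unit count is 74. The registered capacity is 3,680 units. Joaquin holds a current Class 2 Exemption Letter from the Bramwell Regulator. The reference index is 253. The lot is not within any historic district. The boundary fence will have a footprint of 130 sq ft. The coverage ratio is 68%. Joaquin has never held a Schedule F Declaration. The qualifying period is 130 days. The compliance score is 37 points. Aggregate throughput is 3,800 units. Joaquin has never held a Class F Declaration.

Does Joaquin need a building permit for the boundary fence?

Exception (a) does not apply: the Class F Declaration is not current.
Exception (b): assessed value is $47,500, meeting the $43,500 threshold; the structure's height is 9 ft, less than the 10 ft limit — every condition holds. Under paragraphs (g)–(m): (g) is engaged (a current Class 2 Clearance is held), but is set aside by (h): (h) operates against (g): the registered capacity is 3,680 units, meeting the 3,590 units threshold. (i) applies (a current Class 2 Exemption Letter is held), but is displaced by (j): (j) is triggered — a current Schedule 5 Notice is held. (k) would limit (j) — the compliance score is 37 points, meeting the 36 points threshold — but (l) sets (k) aside: (l) is engaged — the qualifying period is 130 days, below the 145 days limit. (m), which would lift (l), is inapplicable — the coverage ratio is 68%, not less than 52%. Exception (b) stands.
All of (c)'s requirements are met (the reportable unit count is 74, below the 89 limit; the reference index is 253, less than the 269 limit). Turning to paragraphs (n)–(o): (n) is engaged — a current Schedule E Notice is held. (o), which would lift (n), is inapplicable — no current Schedule F Declaration is held. So (c) is unavailable.
Exception (d) does not apply: the structure's footprint is 130 sq ft, not less than 130 sq ft.
Exception (e) is satisfied on its face — the lot has no other accessory structure; a current Provisional Approval is held. However, paragraph (p) must be considered: (p) operates against (e): a home-based business operates on the lot. (e) is therefore removed.

No — exception (b) applies; Joaquin does not need a building permit.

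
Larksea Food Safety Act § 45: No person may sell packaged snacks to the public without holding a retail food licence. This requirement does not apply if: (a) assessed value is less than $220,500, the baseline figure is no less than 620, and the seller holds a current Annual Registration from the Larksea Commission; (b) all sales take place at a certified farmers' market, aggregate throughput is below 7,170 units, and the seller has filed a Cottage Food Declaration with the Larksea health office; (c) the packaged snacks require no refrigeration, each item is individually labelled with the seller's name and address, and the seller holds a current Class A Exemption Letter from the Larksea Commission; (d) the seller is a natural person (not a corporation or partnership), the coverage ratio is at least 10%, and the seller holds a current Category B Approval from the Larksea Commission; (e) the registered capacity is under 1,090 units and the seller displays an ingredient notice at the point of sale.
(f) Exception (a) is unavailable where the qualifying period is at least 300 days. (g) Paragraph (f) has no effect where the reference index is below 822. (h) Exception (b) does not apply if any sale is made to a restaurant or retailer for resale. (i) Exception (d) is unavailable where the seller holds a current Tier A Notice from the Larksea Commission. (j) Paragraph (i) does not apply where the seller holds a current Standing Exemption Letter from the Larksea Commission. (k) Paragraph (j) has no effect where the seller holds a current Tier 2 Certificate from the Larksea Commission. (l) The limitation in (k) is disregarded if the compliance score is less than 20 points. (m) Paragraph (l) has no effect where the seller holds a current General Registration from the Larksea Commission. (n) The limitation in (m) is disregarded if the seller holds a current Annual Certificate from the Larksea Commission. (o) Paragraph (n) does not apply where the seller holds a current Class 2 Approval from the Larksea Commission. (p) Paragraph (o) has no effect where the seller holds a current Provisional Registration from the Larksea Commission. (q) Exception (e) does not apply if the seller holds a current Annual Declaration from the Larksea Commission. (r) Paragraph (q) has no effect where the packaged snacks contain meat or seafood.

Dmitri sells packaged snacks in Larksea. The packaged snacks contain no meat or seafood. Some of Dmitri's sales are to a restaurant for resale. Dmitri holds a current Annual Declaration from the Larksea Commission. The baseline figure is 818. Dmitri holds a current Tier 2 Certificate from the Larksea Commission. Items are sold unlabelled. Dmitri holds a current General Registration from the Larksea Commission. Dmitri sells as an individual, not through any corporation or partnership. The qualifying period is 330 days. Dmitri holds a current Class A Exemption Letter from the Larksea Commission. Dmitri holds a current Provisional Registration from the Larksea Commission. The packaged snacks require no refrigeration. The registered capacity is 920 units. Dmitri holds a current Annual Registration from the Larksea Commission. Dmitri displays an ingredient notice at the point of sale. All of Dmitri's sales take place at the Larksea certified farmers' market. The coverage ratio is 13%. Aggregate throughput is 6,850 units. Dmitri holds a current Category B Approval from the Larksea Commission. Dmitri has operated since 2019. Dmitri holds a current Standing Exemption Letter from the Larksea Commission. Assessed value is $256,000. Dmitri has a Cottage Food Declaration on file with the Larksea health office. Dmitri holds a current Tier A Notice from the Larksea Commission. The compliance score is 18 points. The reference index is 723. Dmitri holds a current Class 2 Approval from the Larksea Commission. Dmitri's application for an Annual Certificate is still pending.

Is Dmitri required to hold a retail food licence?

Yes — Dmitri must hold a retail food licence.

Exception (a) requires that assessed value is less than $220,500; but assessed value is $256,000, not less than $220,500, so (a) is unavailable.
Exception (b)'s conditions are all satisfied: all sales are at a certified farmers' market; aggregate throughput is 6,850 units, below the 7,170 units limit; a Cottage Food Declaration is on file. Turning to paragraph (h): (h) operates against (b): some sales are to a restaurant for resale. Exception (b) does not apply.
Exception (c) requires that each item is individually labelled with the seller's name and address; but items are sold unlabelled, so (c) is unavailable.
All of (d)'s requirements are met (the seller is a natural person; the coverage ratio is 13%, meeting the 10% threshold; a current Category B Approval is held). But: (i) operates — a current Tier A Notice is held. (j) is engaged (a current Standing Exemption Letter is held), but is overridden by (k): (k) is triggered — a current Tier 2 Certificate is held. (l) is engaged (the compliance score is 18 points, less than the 20 points limit), but is overridden by (m): (m) operates — a current General Registration is held. (n) is not engaged (there is no Annual Certificate in force), so (m) stands. (d) is therefore removed.
All of (e)'s requirements are met (the registered capacity is 920 units, under the 1,090 units limit; an ingredient notice is displayed). Turning to paragraphs (q)–(r): (q) applies — a current Annual Declaration is held. (r) is not engaged (the packaged snacks contain no meat or seafood), so (q) stands. (e) is therefore removed.
No exception is made out. Dmitri falls within the general rule.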